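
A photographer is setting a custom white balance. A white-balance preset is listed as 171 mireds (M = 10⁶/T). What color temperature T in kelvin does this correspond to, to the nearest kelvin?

T = 10⁶ / 171 = 5847.95 K → 5848 K.

5848 K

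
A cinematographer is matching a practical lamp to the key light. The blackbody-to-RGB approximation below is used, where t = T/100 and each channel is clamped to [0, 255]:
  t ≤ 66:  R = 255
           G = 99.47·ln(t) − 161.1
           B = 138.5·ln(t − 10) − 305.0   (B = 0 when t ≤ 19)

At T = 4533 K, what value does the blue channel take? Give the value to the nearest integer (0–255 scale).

189

t = 4533/100 = 45.33; the t ≤ 66 branch applies.
B = 138.5·ln(45.33 − 10) − 305.0 = 138.5·ln 35.33 − 305.0 = 138.5·3.5647 − 305.0 = 188.715.
Rounded: 189.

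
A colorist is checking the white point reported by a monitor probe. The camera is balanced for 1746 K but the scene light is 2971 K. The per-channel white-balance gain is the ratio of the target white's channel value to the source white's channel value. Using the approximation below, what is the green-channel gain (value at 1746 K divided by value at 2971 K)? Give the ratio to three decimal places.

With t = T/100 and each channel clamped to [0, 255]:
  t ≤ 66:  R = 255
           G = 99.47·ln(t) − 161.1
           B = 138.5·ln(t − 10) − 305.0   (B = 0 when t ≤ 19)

At 2971 K (t = 29.71):
  G = 99.47·ln 29.71 − 161.1 = 99.47·3.3915 − 161.1 = 176.251.
At 1746 K (t = 17.46):
  G = 99.47·ln 17.46 − 161.1 = 99.47·2.8599 − 161.1 = 123.376.
Gain = 123.376 / 176.251 = 0.7000 → 0.700.

0.700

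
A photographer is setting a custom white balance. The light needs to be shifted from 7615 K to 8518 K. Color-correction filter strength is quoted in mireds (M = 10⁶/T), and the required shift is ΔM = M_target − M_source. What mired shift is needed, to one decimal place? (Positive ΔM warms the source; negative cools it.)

M_source = 10⁶/7615 = 131.320; M_target = 10⁶/8518 = 117.398.
ΔM = 117.398 − 131.320 = -13.921 → -13.9 mireds, a cooling shift.

-13.9 mireds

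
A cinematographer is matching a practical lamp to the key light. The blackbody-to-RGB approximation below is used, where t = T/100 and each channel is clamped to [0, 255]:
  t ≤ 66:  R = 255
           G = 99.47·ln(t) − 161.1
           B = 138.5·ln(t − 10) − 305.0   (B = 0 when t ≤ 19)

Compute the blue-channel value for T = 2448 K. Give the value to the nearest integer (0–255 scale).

65

t = 2448/100 = 24.48; the t ≤ 66 branch applies.
B = 138.5·ln(24.48 − 10) − 305.0 = 138.5·ln 14.48 − 305.0 = 138.5·2.6728 − 305.0 = 65.178.
Rounded: 65.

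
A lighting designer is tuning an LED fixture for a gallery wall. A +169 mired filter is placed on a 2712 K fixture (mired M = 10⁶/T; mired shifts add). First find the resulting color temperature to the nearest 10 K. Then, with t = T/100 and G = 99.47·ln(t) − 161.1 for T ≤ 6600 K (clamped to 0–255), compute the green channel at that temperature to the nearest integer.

M_in = 10⁶/2712 = 368.73; M_out = 368.73 + (+169) = 537.73.
T_out = 10⁶/537.73 = 1859.7 K → 1860 K; t = 18.6.
G = 99.47·ln 18.6 − 161.1 = 99.47·2.9232 − 161.1 = 129.667.
Rounded: 130.

130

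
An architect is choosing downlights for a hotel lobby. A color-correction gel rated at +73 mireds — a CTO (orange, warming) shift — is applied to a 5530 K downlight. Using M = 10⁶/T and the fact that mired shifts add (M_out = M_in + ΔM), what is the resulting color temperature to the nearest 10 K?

3940 K

M_in = 10⁶/5530 = 180.83 mireds.
M_out = 180.83 + (+73) = 253.83 mireds.
T_out = 10⁶/253.83 = 3939.6 K → 3940 K.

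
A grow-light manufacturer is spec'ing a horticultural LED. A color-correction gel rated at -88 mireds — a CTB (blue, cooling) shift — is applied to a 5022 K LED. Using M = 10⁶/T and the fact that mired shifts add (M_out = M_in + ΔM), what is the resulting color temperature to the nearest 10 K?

M_in = 10⁶/5022 = 199.12 mireds.
M_out = 199.12 + (-88) = 111.12 mireds.
T_out = 10⁶/111.12 = 8999.0 K → 9000 K.

9000 K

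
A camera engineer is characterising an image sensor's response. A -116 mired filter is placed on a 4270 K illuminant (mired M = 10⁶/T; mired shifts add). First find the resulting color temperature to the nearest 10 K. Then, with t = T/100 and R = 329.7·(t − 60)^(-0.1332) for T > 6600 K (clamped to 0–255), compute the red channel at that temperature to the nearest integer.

M_in = 10⁶/4270 = 234.19; M_out = 234.19 + (-116) = 118.19.
T_out = 10⁶/118.19 = 8460.8 K → 8460 K; t = 84.6.
R = 329.7·(84.6 − 60)^(-0.1332) = 329.7·24.6^(-0.1332) = 329.7·0.65272 = 215.202.
Rounded: 215.

215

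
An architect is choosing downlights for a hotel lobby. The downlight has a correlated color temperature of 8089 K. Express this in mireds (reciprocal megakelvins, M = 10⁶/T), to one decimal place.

M = 10⁶ / 8089 = 123.625 → 123.6 mireds.

123.6 mireds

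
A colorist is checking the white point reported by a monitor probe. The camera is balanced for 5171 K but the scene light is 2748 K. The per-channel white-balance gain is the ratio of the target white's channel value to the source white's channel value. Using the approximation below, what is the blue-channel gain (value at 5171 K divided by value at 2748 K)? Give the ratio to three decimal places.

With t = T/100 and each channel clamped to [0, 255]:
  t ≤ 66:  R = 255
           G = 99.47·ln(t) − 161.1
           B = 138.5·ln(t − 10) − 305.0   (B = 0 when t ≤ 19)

At 2748 K (t = 27.48):
  B = 138.5·ln(27.48 − 10) − 305.0 = 138.5·ln 17.48 − 305.0 = 138.5·2.8611 − 305.0 = 91.256.
At 5171 K (t = 51.71):
  B = 138.5·ln(51.71 − 10) − 305.0 = 138.5·ln 41.71 − 305.0 = 138.5·3.7307 − 305.0 = 211.708.
Gain = 211.708 / 91.256 = 2.3199 → 2.320.

2.320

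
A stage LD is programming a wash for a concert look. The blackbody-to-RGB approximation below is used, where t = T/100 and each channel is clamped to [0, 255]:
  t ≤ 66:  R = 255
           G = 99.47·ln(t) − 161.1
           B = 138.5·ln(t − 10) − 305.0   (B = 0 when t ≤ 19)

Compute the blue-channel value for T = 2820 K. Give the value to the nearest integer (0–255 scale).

t = 2820/100 = 28.2; the t ≤ 66 branch applies.
B = 138.5·ln(28.2 − 10) − 305.0 = 138.5·ln 18.2 − 305.0 = 138.5·2.9014 − 305.0 = 96.847.
Rounded: 97.

97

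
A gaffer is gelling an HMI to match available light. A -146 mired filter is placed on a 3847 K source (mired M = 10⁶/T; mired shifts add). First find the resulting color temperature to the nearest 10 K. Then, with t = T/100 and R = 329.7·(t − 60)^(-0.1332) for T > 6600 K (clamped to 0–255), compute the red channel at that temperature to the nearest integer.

M_in = 10⁶/3847 = 259.94; M_out = 259.94 + (-146) = 113.94.
T_out = 10⁶/113.94 = 8776.3 K → 8780 K; t = 87.8.
R = 329.7·(87.8 − 60)^(-0.1332) = 329.7·27.8^(-0.1332) = 329.7·0.64217 = 211.725.
Rounded: 212.

212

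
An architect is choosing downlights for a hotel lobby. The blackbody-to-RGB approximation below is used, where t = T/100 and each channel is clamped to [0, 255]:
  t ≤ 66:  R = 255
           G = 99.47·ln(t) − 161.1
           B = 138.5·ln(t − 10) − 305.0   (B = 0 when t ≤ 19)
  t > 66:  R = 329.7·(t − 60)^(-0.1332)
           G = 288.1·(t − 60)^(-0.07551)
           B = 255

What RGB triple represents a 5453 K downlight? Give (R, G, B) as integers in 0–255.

(255, 237, 221)

t = 5453/100 = 54.53; the t ≤ 66 branch applies.
R = 255 by definition for t ≤ 66.
G = 99.47·ln 54.53 − 161.1 = 99.47·3.9988 − 161.1 = 236.656.
B = 138.5·ln(54.53 − 10) − 305.0 = 138.5·ln 44.53 − 305.0 = 138.5·3.7962 − 305.0 = 220.769.
Rounded: (255, 237, 221).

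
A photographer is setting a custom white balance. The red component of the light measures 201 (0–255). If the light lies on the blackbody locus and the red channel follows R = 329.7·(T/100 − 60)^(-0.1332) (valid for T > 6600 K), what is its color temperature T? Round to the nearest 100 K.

10100 K

(t − 60)^(-0.1332) = 201/329.7 = 0.60965.
t − 60 = 0.60965^(1/-0.1332) = 0.60965^(-7.508) = 41.071, so t = 101.071.
T = 100·t = 10107 K → 10100 K to the nearest 100 K.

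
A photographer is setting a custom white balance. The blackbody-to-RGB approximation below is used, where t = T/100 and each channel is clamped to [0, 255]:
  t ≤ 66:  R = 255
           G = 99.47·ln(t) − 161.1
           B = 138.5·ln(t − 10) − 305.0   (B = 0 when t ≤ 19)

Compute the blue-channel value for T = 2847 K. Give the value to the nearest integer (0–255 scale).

99

t = 2847/100 = 28.47; the t ≤ 66 branch applies.
B = 138.5·ln(28.47 − 10) − 305.0 = 138.5·ln 18.47 − 305.0 = 138.5·2.9161 − 305.0 = 98.886.
Rounded: 99.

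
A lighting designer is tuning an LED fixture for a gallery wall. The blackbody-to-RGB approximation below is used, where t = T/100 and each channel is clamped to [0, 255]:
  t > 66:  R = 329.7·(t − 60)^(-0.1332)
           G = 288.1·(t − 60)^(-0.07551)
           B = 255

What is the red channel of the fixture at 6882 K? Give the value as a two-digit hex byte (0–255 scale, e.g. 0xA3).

0xF7

t = 6882/100 = 68.82; the t > 66 branch applies.
R = 329.7·(68.82 − 60)^(-0.1332) = 329.7·8.82^(-0.1332) = 329.7·0.74828 = 246.708.
Rounded: 247; in hex, 0xF7.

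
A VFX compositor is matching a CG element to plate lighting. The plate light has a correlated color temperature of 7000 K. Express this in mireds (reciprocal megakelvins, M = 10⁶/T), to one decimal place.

142.9 mireds

M = 10⁶ / 7000 = 142.857 → 142.9 mireds.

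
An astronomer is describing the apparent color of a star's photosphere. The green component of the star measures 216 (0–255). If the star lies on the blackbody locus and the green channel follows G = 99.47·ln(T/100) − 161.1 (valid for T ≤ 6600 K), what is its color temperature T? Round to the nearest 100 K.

ln t = (216 + 161.1) / 99.47 = 3.7911.
t = e^3.7911 = 44.305.
T = 100·t = 4430 K → 4400 K to the nearest 100 K.

4400 K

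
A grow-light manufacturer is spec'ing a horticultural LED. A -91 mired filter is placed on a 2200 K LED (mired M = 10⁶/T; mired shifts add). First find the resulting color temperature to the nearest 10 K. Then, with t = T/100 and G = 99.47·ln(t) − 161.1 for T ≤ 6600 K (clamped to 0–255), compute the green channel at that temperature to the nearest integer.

169

M_in = 10⁶/2200 = 454.55; M_out = 454.55 + (-91) = 363.55.
T_out = 10⁶/363.55 = 2750.7 K → 2750 K; t = 27.5.
G = 99.47·ln 27.5 − 161.1 = 99.47·3.3142 − 161.1 = 168.562.
Rounded: 169.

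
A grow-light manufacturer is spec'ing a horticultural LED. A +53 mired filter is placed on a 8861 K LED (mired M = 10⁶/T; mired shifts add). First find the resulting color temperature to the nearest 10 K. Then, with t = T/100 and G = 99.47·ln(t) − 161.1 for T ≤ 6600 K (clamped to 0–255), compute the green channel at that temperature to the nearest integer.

M_in = 10⁶/8861 = 112.85; M_out = 112.85 + (+53) = 165.85.
T_out = 10⁶/165.85 = 6029.4 K → 6030 K; t = 60.3.
G = 99.47·ln 60.3 − 161.1 = 99.47·4.0993 − 161.1 = 246.661.
Rounded: 247.

247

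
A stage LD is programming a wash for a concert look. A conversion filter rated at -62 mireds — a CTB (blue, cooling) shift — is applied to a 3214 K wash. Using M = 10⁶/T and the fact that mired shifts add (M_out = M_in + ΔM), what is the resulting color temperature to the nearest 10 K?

4010 K

M_in = 10⁶/3214 = 311.14 mireds.
M_out = 311.14 + (-62) = 249.14 mireds.
T_out = 10⁶/249.14 = 4013.8 K → 4010 K.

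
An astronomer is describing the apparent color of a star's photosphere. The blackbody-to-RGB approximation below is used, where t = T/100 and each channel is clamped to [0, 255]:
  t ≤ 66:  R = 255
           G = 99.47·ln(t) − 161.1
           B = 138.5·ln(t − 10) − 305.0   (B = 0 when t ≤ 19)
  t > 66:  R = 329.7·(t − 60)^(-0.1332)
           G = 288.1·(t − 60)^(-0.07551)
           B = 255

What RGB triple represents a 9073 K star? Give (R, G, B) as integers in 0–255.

(209, 222, 255)

t = 9073/100 = 90.73; the t > 66 branch applies.
R = 329.7·(90.73 − 60)^(-0.1332) = 329.7·30.73^(-0.1332) = 329.7·0.63366 = 208.918.
G = 288.1·(90.73 − 60)^(-0.07551) = 288.1·30.73^(-0.07551) = 288.1·0.77210 = 222.442.
B = 255 by definition for t > 66.
Rounded: (209, 222, 255).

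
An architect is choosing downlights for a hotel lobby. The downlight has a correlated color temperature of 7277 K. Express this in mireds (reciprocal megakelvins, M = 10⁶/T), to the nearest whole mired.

137 mireds

M = 10⁶ / 7277 = 137.419 → 137 mireds.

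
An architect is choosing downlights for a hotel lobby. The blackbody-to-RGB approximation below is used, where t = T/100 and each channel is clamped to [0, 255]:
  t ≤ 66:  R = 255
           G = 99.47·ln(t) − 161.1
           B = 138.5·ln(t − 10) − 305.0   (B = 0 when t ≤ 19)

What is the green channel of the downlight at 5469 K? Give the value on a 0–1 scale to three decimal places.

0.929

t = 5469/100 = 54.69; the t ≤ 66 branch applies.
G = 99.47·ln 54.69 − 161.1 = 99.47·4.0017 − 161.1 = 236.947.
On a 0–1 scale: 236.947/255 = 0.9292 → 0.929.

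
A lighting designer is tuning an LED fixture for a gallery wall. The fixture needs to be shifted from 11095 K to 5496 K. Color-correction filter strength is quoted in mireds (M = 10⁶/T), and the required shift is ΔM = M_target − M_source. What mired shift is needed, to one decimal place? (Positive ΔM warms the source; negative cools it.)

M_source = 10⁶/11095 = 90.131; M_target = 10⁶/5496 = 181.951.
ΔM = 181.951 − 90.131 = 91.820 → +91.8 mireds, a warming shift.

+91.8 mireds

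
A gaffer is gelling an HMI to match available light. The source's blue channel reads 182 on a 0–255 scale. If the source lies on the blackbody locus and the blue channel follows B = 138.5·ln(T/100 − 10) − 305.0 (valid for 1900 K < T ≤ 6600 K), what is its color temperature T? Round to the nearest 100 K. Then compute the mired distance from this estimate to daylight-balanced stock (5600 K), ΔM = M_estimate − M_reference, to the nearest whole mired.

+49 mireds

ln(t − 10) = (182 + 305.0) / 138.5 = 3.5162.
t − 10 = e^3.5162 = 33.658, so t = 43.658.
T = 100·t = 4366 K → 4400 K to the nearest 100 K.
M_estimate = 10⁶/4400 = 227.27; M_reference = 10⁶/5600 = 178.57.
ΔM = 227.27 − 178.57 = 48.70 → +49 mireds.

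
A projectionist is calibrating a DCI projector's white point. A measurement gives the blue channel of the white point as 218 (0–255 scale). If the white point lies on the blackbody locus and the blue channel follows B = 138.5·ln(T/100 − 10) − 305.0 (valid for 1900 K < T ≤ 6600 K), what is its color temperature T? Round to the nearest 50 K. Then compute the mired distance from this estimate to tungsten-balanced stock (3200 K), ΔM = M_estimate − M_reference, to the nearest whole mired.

-126 mireds

ln(t − 10) = (218 + 305.0) / 138.5 = 3.7762.
t − 10 = e^3.7762 = 43.649, so t = 53.649.
T = 100·t = 5365 K → 5350 K to the nearest 50 K.
M_estimate = 10⁶/5350 = 186.92; M_reference = 10⁶/3200 = 312.50.
ΔM = 186.92 − 312.50 = -125.58 → -126 mireds.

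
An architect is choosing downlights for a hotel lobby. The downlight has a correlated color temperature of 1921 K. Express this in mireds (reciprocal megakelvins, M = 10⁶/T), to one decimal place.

M = 10⁶ / 1921 = 520.562 → 520.6 mireds.

520.6 mireds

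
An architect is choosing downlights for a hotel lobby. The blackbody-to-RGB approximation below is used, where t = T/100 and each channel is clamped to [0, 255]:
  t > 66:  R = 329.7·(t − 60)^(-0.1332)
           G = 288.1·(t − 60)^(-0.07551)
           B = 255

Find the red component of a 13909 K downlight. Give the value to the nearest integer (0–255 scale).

184

t = 13909/100 = 139.09; the t > 66 branch applies.
R = 329.7·(139.09 − 60)^(-0.1332) = 329.7·79.09^(-0.1332) = 329.7·0.55869 = 184.200.
Rounded: 184.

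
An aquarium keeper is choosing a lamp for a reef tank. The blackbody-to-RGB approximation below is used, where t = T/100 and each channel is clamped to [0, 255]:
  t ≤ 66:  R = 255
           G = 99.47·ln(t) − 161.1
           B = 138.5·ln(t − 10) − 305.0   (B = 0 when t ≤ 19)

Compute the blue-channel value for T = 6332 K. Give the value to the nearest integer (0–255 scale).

246

t = 6332/100 = 63.32; the t ≤ 66 branch applies.
B = 138.5·ln(63.32 − 10) − 305.0 = 138.5·ln 53.32 − 305.0 = 138.5·3.9763 − 305.0 = 245.719.
Rounded: 246.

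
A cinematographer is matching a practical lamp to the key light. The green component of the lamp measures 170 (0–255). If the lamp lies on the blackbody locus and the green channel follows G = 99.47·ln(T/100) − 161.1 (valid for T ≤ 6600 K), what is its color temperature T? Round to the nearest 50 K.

ln t = (170 + 161.1) / 99.47 = 3.3286.
t = e^3.3286 = 27.900.
T = 100·t = 2790 K → 2800 K to the nearest 50 K.

2800 K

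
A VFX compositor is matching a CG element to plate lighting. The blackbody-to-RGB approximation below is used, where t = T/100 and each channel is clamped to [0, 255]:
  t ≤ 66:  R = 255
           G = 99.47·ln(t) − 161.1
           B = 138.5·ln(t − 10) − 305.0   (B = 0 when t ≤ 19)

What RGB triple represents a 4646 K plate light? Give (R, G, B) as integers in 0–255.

t = 4646/100 = 46.46; the t ≤ 66 branch applies.
R = 255 by definition for t ≤ 66.
G = 99.47·ln 46.46 − 161.1 = 99.47·3.8386 − 161.1 = 220.725.
B = 138.5·ln(46.46 − 10) − 305.0 = 138.5·ln 36.46 − 305.0 = 138.5·3.5962 − 305.0 = 193.076.
Rounded: (255, 221, 193).

(255, 221, 193)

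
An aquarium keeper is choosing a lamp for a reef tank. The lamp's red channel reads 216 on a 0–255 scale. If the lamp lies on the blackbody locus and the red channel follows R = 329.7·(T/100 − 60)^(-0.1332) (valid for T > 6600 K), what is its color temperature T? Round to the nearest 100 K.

8400 K

(t − 60)^(-0.1332) = 216/329.7 = 0.65514.
t − 60 = 0.65514^(1/-0.1332) = 0.65514^(-7.508) = 23.926, so t = 83.926.
T = 100·t = 8393 K → 8400 K to the nearest 100 K.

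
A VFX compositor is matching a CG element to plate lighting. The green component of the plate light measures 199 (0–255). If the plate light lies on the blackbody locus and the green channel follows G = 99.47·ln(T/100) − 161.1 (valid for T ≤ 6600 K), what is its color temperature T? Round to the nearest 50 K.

3750 K

ln t = (199 + 161.1) / 99.47 = 3.6202.
t = e^3.6202 = 37.345.
T = 100·t = 3734 K → 3750 K to the nearest 50 K.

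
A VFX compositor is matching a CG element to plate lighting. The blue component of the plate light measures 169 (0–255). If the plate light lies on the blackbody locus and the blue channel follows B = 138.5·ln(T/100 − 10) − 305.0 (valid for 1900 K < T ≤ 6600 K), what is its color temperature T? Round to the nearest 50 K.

ln(t − 10) = (169 + 305.0) / 138.5 = 3.4224.
t − 10 = e^3.4224 = 30.642, so t = 40.642.
T = 100·t = 4064 K → 4050 K to the nearest 50 K.

4050 K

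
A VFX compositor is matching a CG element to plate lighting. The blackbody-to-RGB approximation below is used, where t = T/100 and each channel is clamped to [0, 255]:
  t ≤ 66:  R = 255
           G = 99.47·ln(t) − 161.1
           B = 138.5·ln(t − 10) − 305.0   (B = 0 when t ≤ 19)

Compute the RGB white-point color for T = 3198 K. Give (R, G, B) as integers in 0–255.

(255, 184, 123)

t = 3198/100 = 31.98; the t ≤ 66 branch applies.
R = 255 by definition for t ≤ 66.
G = 99.47·ln 31.98 − 161.1 = 99.47·3.4651 − 161.1 = 183.575.
B = 138.5·ln(31.98 − 10) − 305.0 = 138.5·ln 21.98 − 305.0 = 138.5·3.0901 − 305.0 = 122.983.
Rounded: (255, 184, 123).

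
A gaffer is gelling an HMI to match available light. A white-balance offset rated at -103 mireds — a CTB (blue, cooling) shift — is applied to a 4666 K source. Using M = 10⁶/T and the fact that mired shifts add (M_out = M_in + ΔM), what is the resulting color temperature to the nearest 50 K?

M_in = 10⁶/4666 = 214.32 mireds.
M_out = 214.32 + (-103) = 111.32 mireds.
T_out = 10⁶/111.32 = 8983.4 K → 9000 K.

9000 K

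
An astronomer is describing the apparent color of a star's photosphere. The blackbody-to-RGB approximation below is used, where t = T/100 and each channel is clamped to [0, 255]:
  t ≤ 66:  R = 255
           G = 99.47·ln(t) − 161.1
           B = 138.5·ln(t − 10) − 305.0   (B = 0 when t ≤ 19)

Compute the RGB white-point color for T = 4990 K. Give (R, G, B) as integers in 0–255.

t = 4990/100 = 49.9; the t ≤ 66 branch applies.
R = 255 by definition for t ≤ 66.
G = 99.47·ln 49.9 − 161.1 = 99.47·3.9100 − 161.1 = 227.830.
B = 138.5·ln(49.9 − 10) − 305.0 = 138.5·ln 39.9 − 305.0 = 138.5·3.6864 − 305.0 = 205.563.
Rounded: (255, 228, 206).

(255, 228, 206)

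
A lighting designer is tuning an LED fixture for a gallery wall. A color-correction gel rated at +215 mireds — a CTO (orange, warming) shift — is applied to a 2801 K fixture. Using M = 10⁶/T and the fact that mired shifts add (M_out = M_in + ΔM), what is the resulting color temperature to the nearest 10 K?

1750 K

M_in = 10⁶/2801 = 357.02 mireds.
M_out = 357.02 + (+215) = 572.02 mireds.
T_out = 10⁶/572.02 = 1748.2 K → 1750 K.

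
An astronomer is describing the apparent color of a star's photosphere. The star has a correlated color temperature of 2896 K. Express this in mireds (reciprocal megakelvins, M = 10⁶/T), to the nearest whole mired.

M = 10⁶ / 2896 = 345.304 → 345 mireds.

345 mireds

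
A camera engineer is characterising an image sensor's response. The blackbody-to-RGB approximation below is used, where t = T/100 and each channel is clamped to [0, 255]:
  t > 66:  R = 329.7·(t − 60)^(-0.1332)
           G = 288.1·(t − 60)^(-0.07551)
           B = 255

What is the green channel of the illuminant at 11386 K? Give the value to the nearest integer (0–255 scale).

213

t = 11386/100 = 113.86; the t > 66 branch applies.
G = 288.1·(113.86 − 60)^(-0.07551) = 288.1·53.86^(-0.07551) = 288.1·0.74007 = 213.214.
Rounded: 213.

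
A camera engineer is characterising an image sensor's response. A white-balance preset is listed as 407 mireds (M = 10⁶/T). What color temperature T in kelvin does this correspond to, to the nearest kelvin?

2457 K

T = 10⁶ / 407 = 2457.00 K → 2457 K.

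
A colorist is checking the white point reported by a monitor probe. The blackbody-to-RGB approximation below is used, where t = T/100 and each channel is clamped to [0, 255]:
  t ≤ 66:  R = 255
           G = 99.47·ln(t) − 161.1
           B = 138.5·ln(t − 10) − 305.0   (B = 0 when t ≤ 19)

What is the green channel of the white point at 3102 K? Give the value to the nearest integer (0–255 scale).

181

t = 3102/100 = 31.02; the t ≤ 66 branch applies.
G = 99.47·ln 31.02 − 161.1 = 99.47·3.4346 − 161.1 = 180.543.
Rounded: 181.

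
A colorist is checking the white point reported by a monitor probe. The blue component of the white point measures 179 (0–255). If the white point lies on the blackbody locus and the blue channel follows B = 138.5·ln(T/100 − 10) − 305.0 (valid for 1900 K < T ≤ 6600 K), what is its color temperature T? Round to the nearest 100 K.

ln(t − 10) = (179 + 305.0) / 138.5 = 3.4946.
t − 10 = e^3.4946 = 32.937, so t = 42.937.
T = 100·t = 4294 K → 4300 K to the nearest 100 K.

4300 K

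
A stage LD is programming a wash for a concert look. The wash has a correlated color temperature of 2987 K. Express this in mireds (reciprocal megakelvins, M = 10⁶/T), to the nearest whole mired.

M = 10⁶ / 2987 = 334.784 → 335 mireds.

335 mireds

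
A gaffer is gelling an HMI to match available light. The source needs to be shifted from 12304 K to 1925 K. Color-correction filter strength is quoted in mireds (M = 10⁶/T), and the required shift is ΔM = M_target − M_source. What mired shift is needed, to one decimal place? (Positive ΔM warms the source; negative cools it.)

+438.2 mireds

M_source = 10⁶/12304 = 81.274; M_target = 10⁶/1925 = 519.481.
ΔM = 519.481 − 81.274 = 438.206 → +438.2 mireds, a warming shift.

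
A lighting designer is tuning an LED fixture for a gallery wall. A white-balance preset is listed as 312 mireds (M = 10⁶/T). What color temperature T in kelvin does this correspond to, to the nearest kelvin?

3205 K

T = 10⁶ / 312 = 3205.13 K → 3205 K.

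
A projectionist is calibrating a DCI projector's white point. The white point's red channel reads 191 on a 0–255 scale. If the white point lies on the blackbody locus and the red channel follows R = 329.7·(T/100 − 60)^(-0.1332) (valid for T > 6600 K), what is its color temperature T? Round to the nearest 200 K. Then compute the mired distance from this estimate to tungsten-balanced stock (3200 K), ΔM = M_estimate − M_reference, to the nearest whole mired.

(t − 60)^(-0.1332) = 191/329.7 = 0.57931.
t − 60 = 0.57931^(1/-0.1332) = 0.57931^(-7.508) = 60.245, so t = 120.245.
T = 100·t = 12025 K → 12000 K to the nearest 200 K.
M_estimate = 10⁶/12000 = 83.33; M_reference = 10⁶/3200 = 312.50.
ΔM = 83.33 − 312.50 = -229.17 → -229 mireds.

-229 mireds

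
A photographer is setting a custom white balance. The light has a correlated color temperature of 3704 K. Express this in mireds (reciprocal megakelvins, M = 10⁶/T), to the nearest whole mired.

270 mireds

M = 10⁶ / 3704 = 269.978 → 270 mireds.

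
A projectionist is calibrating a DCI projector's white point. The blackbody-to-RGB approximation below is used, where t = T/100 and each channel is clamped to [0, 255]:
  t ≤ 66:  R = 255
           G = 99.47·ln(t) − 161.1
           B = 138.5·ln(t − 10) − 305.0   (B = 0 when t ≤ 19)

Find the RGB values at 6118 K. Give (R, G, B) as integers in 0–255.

t = 6118/100 = 61.18; the t ≤ 66 branch applies.
R = 255 by definition for t ≤ 66.
G = 99.47·ln 61.18 − 161.1 = 99.47·4.1138 − 161.1 = 248.102.
B = 138.5·ln(61.18 − 10) − 305.0 = 138.5·ln 51.18 − 305.0 = 138.5·3.9353 − 305.0 = 240.046.
Rounded: (255, 248, 240).

(255, 248, 240)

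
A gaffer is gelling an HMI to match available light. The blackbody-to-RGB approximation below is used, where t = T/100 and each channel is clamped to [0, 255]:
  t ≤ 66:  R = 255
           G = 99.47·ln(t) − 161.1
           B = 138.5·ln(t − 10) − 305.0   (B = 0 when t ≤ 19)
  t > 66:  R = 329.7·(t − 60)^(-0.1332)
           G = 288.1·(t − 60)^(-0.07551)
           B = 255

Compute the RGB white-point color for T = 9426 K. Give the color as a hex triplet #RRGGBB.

t = 9426/100 = 94.26; the t > 66 branch applies.
R = 329.7·(94.26 − 60)^(-0.1332) = 329.7·34.26^(-0.1332) = 329.7·0.62455 = 205.914.
G = 288.1·(94.26 − 60)^(-0.07551) = 288.1·34.26^(-0.07551) = 288.1·0.76579 = 220.623.
B = 255 by definition for t > 66.
Rounded: (206, 221, 255).
In hex: #CEDDFF.

#CEDDFF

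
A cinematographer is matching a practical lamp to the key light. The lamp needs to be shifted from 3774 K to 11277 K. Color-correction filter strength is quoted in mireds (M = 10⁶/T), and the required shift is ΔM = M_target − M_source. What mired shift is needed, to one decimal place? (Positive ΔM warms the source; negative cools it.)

-176.3 mireds

M_source = 10⁶/3774 = 264.971; M_target = 10⁶/11277 = 88.676.
ΔM = 88.676 − 264.971 = -176.295 → -176.3 mireds, a cooling shift.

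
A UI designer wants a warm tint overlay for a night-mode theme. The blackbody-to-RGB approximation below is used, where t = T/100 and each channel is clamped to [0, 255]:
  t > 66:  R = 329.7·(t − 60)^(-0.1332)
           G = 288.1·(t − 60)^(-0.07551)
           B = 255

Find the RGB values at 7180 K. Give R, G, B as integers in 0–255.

R=237, G=239, B=255

t = 7180/100 = 71.8; the t > 66 branch applies.
R = 329.7·(71.8 − 60)^(-0.1332) = 329.7·11.8^(-0.1332) = 329.7·0.71982 = 237.325.
G = 288.1·(71.8 − 60)^(-0.07551) = 288.1·11.8^(-0.07551) = 288.1·0.82997 = 239.114.
B = 255 by definition for t > 66.
Rounded: (237, 239, 255).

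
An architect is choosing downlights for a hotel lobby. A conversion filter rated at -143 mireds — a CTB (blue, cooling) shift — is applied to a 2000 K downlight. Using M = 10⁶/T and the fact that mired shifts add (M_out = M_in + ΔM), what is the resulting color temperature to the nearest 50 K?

M_in = 10⁶/2000 = 500.00 mireds.
M_out = 500.00 + (-143) = 357.00 mireds.
T_out = 10⁶/357.00 = 2801.1 K → 2800 K.

2800 K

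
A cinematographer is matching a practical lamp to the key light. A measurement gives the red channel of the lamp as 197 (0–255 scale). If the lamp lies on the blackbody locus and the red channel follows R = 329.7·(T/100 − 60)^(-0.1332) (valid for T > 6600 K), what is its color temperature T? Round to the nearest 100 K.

10800 K

(t − 60)^(-0.1332) = 197/329.7 = 0.59751.
t − 60 = 0.59751^(1/-0.1332) = 0.59751^(-7.508) = 47.761, so t = 107.761.
T = 100·t = 10776 K → 10800 K to the nearest 100 K.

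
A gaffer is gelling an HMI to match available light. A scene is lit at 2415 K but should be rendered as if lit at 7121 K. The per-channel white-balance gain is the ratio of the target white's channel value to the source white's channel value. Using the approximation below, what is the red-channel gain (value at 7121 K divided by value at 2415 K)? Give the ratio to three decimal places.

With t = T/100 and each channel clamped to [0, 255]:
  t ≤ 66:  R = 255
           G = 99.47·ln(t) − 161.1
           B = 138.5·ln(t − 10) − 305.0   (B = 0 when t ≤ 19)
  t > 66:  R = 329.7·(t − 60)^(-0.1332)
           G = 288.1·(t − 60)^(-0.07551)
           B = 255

At 2415 K (t = 24.15):
  R = 255 by definition for t ≤ 66.
At 7121 K (t = 71.21):
  R = 329.7·(71.21 − 60)^(-0.1332) = 329.7·11.21^(-0.1332) = 329.7·0.72476 = 238.952.
Gain = 238.952 / 255.000 = 0.9371 → 0.937.

0.937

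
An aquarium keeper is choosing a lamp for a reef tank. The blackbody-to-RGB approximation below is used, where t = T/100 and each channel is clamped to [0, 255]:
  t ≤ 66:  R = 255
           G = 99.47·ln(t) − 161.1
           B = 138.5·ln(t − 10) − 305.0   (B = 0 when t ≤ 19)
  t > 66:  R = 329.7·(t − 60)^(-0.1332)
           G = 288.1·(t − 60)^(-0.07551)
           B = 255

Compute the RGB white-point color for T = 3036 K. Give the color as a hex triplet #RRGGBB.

#FFB270

t = 3036/100 = 30.36; the t ≤ 66 branch applies.
R = 255 by definition for t ≤ 66.
G = 99.47·ln 30.36 − 161.1 = 99.47·3.4131 − 161.1 = 178.404.
B = 138.5·ln(30.36 − 10) − 305.0 = 138.5·ln 20.36 − 305.0 = 138.5·3.0136 − 305.0 = 112.380.
Rounded: (255, 178, 112).
In hex: #FFB270.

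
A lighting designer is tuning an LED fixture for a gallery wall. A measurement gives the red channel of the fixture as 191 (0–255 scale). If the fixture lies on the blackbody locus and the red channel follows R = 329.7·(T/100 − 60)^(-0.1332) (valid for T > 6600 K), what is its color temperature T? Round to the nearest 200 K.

12000 K

(t − 60)^(-0.1332) = 191/329.7 = 0.57931.
t − 60 = 0.57931^(1/-0.1332) = 0.57931^(-7.508) = 60.245, so t = 120.245.
T = 100·t = 12025 K → 12000 K to the nearest 200 K.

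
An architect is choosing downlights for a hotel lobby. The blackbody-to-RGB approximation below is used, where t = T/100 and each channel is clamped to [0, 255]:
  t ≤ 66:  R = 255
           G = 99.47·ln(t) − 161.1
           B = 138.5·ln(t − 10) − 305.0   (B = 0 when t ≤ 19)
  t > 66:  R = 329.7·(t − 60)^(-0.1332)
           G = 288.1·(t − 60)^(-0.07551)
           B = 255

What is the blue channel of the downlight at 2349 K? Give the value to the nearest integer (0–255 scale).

55

t = 2349/100 = 23.49; the t ≤ 66 branch applies.
B = 138.5·ln(23.49 − 10) − 305.0 = 138.5·ln 13.49 − 305.0 = 138.5·2.6019 − 305.0 = 55.370.
Rounded: 55.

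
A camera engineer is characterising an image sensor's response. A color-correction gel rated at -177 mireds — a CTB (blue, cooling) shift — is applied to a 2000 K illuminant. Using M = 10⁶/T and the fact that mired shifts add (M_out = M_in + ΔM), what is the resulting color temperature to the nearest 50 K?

3100 K

M_in = 10⁶/2000 = 500.00 mireds.
M_out = 500.00 + (-177) = 323.00 mireds.
T_out = 10⁶/323.00 = 3096.0 K → 3100 K.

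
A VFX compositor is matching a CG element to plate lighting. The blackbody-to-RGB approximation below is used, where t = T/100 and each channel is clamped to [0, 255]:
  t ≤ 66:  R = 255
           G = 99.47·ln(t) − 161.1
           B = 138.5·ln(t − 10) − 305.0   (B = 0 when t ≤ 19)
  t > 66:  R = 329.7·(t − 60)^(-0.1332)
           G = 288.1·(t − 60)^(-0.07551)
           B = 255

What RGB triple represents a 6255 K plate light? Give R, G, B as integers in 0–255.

R=255, G=250, B=244

t = 6255/100 = 62.55; the t ≤ 66 branch applies.
R = 255 by definition for t ≤ 66.
G = 99.47·ln 62.55 − 161.1 = 99.47·4.1360 − 161.1 = 250.305.
B = 138.5·ln(62.55 − 10) − 305.0 = 138.5·ln 52.55 − 305.0 = 138.5·3.9618 − 305.0 = 243.704.
Rounded: (255, 250, 244).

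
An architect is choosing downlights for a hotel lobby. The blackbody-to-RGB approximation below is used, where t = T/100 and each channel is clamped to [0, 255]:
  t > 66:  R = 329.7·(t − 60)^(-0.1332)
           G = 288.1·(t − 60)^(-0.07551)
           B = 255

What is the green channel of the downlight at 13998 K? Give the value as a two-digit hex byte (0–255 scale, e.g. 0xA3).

0xCF

t = 13998/100 = 139.98; the t > 66 branch applies.
G = 288.1·(139.98 − 60)^(-0.07551) = 288.1·79.98^(-0.07551) = 288.1·0.71830 = 206.942.
Rounded: 207; in hex, 0xCF.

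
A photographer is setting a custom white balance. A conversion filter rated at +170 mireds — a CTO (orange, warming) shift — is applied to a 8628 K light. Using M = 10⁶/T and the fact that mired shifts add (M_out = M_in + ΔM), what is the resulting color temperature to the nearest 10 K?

3500 K

M_in = 10⁶/8628 = 115.90 mireds.
M_out = 115.90 + (+170) = 285.90 mireds.
T_out = 10⁶/285.90 = 3497.7 K → 3500 K.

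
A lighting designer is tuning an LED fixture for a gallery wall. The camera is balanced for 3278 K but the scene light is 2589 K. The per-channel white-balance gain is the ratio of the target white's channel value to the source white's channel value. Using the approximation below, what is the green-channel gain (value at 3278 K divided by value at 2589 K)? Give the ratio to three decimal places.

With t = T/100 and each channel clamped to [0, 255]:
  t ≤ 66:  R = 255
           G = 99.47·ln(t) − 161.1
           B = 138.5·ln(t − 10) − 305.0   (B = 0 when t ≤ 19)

At 2589 K (t = 25.89):
  G = 99.47·ln 25.89 − 161.1 = 99.47·3.2539 − 161.1 = 162.561.
At 3278 K (t = 32.78):
  G = 99.47·ln 32.78 − 161.1 = 99.47·3.4898 − 161.1 = 186.032.
Gain = 186.032 / 162.561 = 1.1444 → 1.144.

1.144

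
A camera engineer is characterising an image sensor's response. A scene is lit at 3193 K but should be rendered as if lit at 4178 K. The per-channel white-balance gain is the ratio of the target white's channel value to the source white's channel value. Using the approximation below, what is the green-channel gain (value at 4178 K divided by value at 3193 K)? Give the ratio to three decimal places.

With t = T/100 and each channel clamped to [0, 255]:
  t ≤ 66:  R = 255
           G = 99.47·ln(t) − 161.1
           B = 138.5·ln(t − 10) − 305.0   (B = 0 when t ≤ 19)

At 3193 K (t = 31.93):
  G = 99.47·ln 31.93 − 161.1 = 99.47·3.4635 − 161.1 = 183.419.
At 4178 K (t = 41.78):
  G = 99.47·ln 41.78 − 161.1 = 99.47·3.7324 − 161.1 = 210.164.
Gain = 210.164 / 183.419 = 1.1458 → 1.146.

1.146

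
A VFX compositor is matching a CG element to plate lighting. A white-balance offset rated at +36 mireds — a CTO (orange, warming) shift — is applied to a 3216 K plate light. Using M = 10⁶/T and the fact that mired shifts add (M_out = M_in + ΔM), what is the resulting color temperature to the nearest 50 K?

M_in = 10⁶/3216 = 310.95 mireds.
M_out = 310.95 + (+36) = 346.95 mireds.
T_out = 10⁶/346.95 = 2882.3 K → 2900 K.

2900 K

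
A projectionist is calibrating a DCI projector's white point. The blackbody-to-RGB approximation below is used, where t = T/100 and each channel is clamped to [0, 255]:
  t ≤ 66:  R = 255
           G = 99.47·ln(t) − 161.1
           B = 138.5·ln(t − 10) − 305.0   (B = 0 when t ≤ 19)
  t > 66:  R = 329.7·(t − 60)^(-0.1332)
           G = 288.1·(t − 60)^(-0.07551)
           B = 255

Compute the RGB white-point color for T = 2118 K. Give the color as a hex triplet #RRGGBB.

#FF8F1D

t = 2118/100 = 21.18; the t ≤ 66 branch applies.
R = 255 by definition for t ≤ 66.
G = 99.47·ln 21.18 − 161.1 = 99.47·3.0531 − 161.1 = 142.588.
B = 138.5·ln(21.18 − 10) − 305.0 = 138.5·ln 11.18 − 305.0 = 138.5·2.4141 − 305.0 = 29.357.
Rounded: (255, 143, 29).
In hex: #FF8F1D.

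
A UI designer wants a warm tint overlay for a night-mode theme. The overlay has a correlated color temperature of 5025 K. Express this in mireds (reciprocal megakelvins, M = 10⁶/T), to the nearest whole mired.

199 mireds

M = 10⁶ / 5025 = 199.005 → 199 mireds.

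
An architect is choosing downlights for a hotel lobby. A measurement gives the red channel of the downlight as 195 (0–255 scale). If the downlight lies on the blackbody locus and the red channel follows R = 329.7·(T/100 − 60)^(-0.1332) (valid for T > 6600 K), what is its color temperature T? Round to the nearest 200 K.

11200 K

(t − 60)^(-0.1332) = 195/329.7 = 0.59145.
t − 60 = 0.59145^(1/-0.1332) = 0.59145^(-7.508) = 51.564, so t = 111.564.
T = 100·t = 11156 K → 11200 K to the nearest 200 K.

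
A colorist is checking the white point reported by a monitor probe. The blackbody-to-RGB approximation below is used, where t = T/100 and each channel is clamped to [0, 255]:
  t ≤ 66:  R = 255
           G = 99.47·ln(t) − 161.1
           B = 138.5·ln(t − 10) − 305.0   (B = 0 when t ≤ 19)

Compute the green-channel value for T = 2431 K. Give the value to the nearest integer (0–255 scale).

t = 2431/100 = 24.31; the t ≤ 66 branch applies.
G = 99.47·ln 24.31 − 161.1 = 99.47·3.1909 − 161.1 = 156.298.
Rounded: 156.

156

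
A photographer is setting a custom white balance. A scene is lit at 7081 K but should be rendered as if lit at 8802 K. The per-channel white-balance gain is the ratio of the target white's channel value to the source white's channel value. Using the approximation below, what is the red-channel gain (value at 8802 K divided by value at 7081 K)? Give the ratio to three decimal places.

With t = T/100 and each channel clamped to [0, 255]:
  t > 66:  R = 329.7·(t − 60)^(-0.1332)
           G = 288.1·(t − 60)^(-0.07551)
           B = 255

0.881

At 7081 K (t = 70.81):
  R = 329.7·(70.81 − 60)^(-0.1332) = 329.7·10.81^(-0.1332) = 329.7·0.72827 = 240.112.
At 8802 K (t = 88.02):
  R = 329.7·(88.02 − 60)^(-0.1332) = 329.7·28.02^(-0.1332) = 329.7·0.64150 = 211.503.
Gain = 211.503 / 240.112 = 0.8809 → 0.881.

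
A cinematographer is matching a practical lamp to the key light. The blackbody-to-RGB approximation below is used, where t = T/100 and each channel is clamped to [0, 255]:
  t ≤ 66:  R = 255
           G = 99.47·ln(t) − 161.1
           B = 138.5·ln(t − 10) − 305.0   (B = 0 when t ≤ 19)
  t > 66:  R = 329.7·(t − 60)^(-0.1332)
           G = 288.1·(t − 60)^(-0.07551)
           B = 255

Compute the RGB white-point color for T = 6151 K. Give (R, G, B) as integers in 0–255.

(255, 249, 241)

t = 6151/100 = 61.51; the t ≤ 66 branch applies.
R = 255 by definition for t ≤ 66.
G = 99.47·ln 61.51 − 161.1 = 99.47·4.1192 − 161.1 = 248.637.
B = 138.5·ln(61.51 − 10) − 305.0 = 138.5·ln 51.51 − 305.0 = 138.5·3.9418 − 305.0 = 240.936.
Rounded: (255, 249, 241).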